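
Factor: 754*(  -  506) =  - 2^2*11^1*13^1 * 23^1*29^1= - 381524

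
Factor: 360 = 2^3*3^2 *5^1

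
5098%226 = 126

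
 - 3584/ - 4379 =3584/4379 = 0.82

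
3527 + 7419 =10946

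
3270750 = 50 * 65415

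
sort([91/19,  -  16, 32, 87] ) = [ - 16, 91/19, 32, 87 ] 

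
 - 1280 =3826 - 5106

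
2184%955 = 274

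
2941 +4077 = 7018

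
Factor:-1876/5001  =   - 2^2*3^(-1) *7^1 * 67^1*1667^( - 1 ) 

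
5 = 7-2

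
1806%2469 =1806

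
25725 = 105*245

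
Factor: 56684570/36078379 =2^1 * 5^1*1301^1*4357^1*36078379^( - 1) 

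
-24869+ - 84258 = -109127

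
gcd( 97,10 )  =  1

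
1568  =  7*224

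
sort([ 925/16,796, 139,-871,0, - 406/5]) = [-871, - 406/5,0, 925/16,139, 796]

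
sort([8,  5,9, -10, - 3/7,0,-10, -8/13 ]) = [ - 10, - 10,- 8/13, - 3/7,0 , 5,8,9 ] 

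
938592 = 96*9777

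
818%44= 26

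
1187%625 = 562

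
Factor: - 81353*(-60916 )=4955699348 = 2^2*97^1*157^1 * 81353^1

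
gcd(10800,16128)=144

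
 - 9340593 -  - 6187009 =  - 3153584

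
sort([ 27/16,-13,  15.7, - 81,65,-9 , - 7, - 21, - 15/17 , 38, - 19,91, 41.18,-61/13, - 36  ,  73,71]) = [ - 81, - 36 , - 21, - 19, -13 ,-9, - 7, - 61/13, - 15/17, 27/16,15.7,38 , 41.18,65,71,  73,  91 ] 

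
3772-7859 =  - 4087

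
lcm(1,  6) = 6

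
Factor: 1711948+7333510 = 9045458= 2^1*4522729^1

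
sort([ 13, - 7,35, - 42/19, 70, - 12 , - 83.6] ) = [ - 83.6,  -  12,-7,-42/19,13 , 35, 70 ] 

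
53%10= 3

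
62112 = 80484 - 18372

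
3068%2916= 152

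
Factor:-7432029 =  - 3^2*11^1 * 41^1*1831^1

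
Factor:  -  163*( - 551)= 89813  =  19^1 * 29^1 * 163^1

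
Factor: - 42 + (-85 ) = - 127^1=- 127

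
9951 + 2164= 12115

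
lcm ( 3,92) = 276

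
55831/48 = 1163 + 7/48 = 1163.15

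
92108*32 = 2947456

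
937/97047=937/97047 = 0.01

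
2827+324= 3151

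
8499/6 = 1416 + 1/2 = 1416.50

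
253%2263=253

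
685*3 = 2055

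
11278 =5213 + 6065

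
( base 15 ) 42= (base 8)76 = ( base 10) 62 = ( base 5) 222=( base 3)2022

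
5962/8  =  745+1/4 = 745.25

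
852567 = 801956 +50611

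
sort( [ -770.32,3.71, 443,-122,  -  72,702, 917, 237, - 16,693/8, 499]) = [-770.32,-122,-72, - 16, 3.71,693/8,237,443, 499,702,917 ] 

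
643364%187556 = 80696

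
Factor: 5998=2^1* 2999^1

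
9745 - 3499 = 6246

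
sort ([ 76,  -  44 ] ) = [ - 44 , 76] 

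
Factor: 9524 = 2^2 * 2381^1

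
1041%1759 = 1041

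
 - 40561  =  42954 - 83515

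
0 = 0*90374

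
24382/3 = 8127 +1/3 =8127.33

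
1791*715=1280565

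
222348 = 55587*4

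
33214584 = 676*49134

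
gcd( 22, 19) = 1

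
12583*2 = 25166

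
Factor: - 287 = - 7^1  *41^1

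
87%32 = 23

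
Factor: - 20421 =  - 3^2*2269^1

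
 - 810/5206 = -405/2603 = - 0.16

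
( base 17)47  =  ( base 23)36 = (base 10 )75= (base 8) 113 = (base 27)2l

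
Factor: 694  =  2^1 * 347^1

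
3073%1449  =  175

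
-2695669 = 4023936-6719605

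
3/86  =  3/86 = 0.03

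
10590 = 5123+5467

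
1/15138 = 1/15138 = 0.00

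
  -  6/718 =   -  3/359 = - 0.01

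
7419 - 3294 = 4125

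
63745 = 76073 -12328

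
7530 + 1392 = 8922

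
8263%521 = 448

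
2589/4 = 647 + 1/4 = 647.25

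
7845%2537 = 234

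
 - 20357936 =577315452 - 597673388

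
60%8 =4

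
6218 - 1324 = 4894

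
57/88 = 57/88 = 0.65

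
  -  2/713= -1 + 711/713 = - 0.00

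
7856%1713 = 1004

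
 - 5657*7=-39599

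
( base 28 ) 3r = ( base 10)111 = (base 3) 11010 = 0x6F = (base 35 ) 36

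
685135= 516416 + 168719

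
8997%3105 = 2787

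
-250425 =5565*(  -  45) 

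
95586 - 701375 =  - 605789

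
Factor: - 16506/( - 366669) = 14/311 = 2^1*7^1*311^ ( - 1 ) 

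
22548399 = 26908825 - 4360426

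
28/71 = 28/71 = 0.39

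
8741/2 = 4370 + 1/2= 4370.50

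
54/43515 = 6/4835 =0.00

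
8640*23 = 198720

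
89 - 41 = 48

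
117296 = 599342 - 482046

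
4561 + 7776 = 12337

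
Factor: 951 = 3^1*317^1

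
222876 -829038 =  - 606162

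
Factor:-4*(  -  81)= 2^2*3^4= 324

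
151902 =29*5238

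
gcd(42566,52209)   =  1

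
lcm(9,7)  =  63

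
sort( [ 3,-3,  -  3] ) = [ - 3,- 3 , 3] 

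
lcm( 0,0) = 0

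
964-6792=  - 5828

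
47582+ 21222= 68804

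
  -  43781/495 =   -  89 + 274/495 = - 88.45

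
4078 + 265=4343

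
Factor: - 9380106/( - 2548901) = 2^1*3^2*43^1*12119^1*2548901^( - 1 )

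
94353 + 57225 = 151578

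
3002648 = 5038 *596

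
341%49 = 47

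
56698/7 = 8099+5/7= 8099.71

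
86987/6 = 86987/6 =14497.83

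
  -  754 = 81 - 835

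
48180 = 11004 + 37176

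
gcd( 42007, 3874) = 1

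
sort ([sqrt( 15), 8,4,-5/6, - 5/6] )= [ - 5/6,-5/6 , sqrt( 15 ), 4, 8] 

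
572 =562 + 10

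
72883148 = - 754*( - 96662) 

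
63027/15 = 4201 + 4/5 = 4201.80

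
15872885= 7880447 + 7992438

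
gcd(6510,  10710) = 210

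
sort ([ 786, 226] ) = [226,786 ]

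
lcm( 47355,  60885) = 426195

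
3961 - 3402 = 559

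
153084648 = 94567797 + 58516851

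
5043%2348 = 347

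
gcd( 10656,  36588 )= 12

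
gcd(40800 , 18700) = 1700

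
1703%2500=1703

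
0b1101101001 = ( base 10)873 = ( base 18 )2c9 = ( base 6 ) 4013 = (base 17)306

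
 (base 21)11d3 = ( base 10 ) 9978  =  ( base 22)kdc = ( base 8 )23372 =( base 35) 853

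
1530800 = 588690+942110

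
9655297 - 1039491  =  8615806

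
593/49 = 593/49 = 12.10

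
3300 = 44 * 75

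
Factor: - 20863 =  - 31^1*673^1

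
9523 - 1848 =7675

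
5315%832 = 323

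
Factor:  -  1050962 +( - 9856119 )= - 17^1*311^1*2063^1 = - 10907081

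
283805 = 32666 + 251139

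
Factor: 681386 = 2^1*340693^1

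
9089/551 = 9089/551 =16.50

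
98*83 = 8134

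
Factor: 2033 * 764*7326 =2^3 * 3^2 *11^1*19^1*37^1*107^1*191^1 = 11378831112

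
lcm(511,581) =42413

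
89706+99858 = 189564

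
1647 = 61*27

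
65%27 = 11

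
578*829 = 479162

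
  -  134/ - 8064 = 67/4032 = 0.02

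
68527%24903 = 18721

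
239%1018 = 239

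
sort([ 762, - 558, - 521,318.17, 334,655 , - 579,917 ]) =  [ - 579, - 558, - 521,318.17, 334,655, 762,917 ]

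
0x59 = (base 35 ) 2j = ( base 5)324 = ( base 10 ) 89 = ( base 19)4d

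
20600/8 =2575= 2575.00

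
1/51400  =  1/51400=0.00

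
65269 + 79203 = 144472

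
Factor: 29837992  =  2^3*17^1*23^1*9539^1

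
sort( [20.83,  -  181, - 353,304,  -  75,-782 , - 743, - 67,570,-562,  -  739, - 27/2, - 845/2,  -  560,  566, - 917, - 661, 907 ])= [ - 917, - 782,-743, - 739,  -  661,  -  562, - 560, - 845/2, - 353,  -  181, - 75, - 67,  -  27/2,20.83,  304,566,570,907 ]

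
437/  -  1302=  -  1 +865/1302 = - 0.34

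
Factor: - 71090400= - 2^5*3^1*5^2*19^1* 1559^1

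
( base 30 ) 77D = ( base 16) 197b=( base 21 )EGD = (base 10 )6523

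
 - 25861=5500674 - 5526535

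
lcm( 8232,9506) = 798504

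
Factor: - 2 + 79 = 77 =7^1*11^1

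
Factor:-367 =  - 367^1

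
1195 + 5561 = 6756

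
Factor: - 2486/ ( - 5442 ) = 3^(-1 )*11^1*113^1 *907^( - 1)= 1243/2721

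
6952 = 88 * 79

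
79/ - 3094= - 1 + 3015/3094=-0.03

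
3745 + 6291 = 10036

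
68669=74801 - 6132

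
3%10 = 3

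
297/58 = 297/58 = 5.12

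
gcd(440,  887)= 1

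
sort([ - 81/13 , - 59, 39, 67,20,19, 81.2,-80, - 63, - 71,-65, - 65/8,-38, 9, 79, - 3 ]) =[ - 80, - 71, - 65, - 63, - 59,-38  ,-65/8, - 81/13,  -  3, 9, 19, 20,  39, 67,79 , 81.2 ]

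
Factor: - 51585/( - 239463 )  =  3^(-2 ) * 5^1*7^( - 2)*19^1 = 95/441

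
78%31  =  16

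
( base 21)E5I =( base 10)6297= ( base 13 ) 2B35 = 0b1100010011001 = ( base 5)200142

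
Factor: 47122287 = 3^1 * 179^1*87751^1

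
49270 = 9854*5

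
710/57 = 12 + 26/57 = 12.46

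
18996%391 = 228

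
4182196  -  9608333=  - 5426137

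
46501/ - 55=  -  846 + 29/55 = - 845.47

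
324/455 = 324/455 = 0.71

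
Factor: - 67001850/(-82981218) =3^2*5^2*31^1 * 1601^1*13830203^( - 1 ) =11166975/13830203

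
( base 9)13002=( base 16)222E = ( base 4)2020232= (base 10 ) 8750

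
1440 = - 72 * ( - 20 )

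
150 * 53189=7978350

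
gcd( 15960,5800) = 40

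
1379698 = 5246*263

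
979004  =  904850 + 74154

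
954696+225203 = 1179899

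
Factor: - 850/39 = -2^1*3^(-1 )*5^2*13^ ( - 1)*17^1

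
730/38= 19 + 4/19 = 19.21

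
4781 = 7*683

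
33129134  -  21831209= 11297925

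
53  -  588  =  -535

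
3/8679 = 1/2893 = 0.00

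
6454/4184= 3227/2092 = 1.54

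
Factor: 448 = 2^6*7^1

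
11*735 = 8085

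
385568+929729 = 1315297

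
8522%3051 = 2420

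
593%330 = 263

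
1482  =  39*38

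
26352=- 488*( - 54)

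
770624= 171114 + 599510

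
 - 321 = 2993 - 3314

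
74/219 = 74/219=0.34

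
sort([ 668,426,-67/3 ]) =[ - 67/3  ,  426, 668]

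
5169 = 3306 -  - 1863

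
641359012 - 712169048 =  - 70810036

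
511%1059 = 511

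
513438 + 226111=739549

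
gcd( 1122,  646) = 34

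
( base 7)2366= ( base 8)1561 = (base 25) 1a6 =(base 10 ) 881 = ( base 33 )QN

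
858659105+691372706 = 1550031811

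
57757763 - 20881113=36876650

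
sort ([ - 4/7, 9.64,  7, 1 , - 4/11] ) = [-4/7, - 4/11 , 1,7 , 9.64]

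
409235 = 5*81847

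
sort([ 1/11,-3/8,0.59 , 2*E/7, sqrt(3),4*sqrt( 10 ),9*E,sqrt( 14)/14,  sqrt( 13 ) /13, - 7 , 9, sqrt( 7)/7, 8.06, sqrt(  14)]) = [ - 7 , - 3/8,1/11,  sqrt( 14)/14,sqrt(13) /13,sqrt (7 ) /7,0.59 , 2*E/7,sqrt( 3 ),  sqrt( 14 ),8.06, 9, 4*sqrt( 10 ),  9*E ] 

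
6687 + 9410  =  16097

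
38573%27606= 10967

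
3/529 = 3/529 = 0.01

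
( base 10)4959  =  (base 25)7n9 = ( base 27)6li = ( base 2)1001101011111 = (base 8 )11537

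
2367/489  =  789/163  =  4.84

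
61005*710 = 43313550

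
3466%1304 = 858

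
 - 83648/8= - 10456 =- 10456.00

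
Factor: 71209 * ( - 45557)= - 45557^1 * 71209^1 = - 3244068413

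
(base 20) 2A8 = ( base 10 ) 1008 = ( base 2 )1111110000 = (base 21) 260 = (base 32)vg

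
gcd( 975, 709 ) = 1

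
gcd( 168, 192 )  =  24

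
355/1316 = 355/1316 = 0.27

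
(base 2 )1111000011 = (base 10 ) 963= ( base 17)35b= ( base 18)2h9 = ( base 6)4243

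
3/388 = 3/388 = 0.01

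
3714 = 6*619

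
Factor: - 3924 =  - 2^2*3^2 * 109^1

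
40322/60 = 672 + 1/30 = 672.03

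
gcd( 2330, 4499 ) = 1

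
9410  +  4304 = 13714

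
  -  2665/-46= 57 + 43/46 = 57.93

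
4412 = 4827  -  415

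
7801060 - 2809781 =4991279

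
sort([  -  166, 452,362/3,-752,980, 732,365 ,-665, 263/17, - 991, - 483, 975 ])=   [  -  991, - 752,  -  665, - 483, - 166, 263/17 , 362/3, 365, 452,  732, 975, 980 ] 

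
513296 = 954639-441343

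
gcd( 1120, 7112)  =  56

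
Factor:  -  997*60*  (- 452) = 2^4*3^1*5^1*113^1*997^1   =  27038640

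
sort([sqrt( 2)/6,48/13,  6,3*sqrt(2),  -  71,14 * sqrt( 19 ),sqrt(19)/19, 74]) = [ - 71 , sqrt( 19 ) /19, sqrt ( 2) /6,48/13,3*sqrt( 2 ), 6, 14*sqrt( 19),74 ]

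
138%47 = 44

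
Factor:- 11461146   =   - 2^1*3^1*73^1 * 137^1*191^1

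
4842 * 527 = 2551734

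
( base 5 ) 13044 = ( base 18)32g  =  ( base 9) 1357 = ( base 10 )1024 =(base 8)2000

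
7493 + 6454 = 13947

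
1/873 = 1/873 = 0.00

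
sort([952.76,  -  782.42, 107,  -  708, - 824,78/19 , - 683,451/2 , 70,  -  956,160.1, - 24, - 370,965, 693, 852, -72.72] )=[ - 956 ,  -  824, - 782.42, - 708,- 683, - 370, - 72.72 , - 24,78/19,70,107,160.1, 451/2,693,852, 952.76,965 ]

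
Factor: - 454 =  - 2^1*227^1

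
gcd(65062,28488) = 2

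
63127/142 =444 + 79/142 = 444.56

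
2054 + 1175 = 3229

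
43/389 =43/389= 0.11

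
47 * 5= 235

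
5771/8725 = 5771/8725= 0.66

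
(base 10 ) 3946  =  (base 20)9h6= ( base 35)37q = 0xF6A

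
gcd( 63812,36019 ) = 1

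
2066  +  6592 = 8658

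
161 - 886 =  - 725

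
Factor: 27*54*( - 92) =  - 134136  =  -2^3* 3^6*23^1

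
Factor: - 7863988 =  - 2^2*11^1*29^1*6163^1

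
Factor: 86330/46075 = 2^1*5^( - 1 )*19^( - 1 )*89^1=178/95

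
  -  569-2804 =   -  3373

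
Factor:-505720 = - 2^3*5^1 * 47^1*269^1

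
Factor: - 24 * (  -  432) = 10368 = 2^7 * 3^4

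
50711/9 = 5634 + 5/9 = 5634.56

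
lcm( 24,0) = 0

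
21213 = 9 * 2357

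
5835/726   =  1945/242= 8.04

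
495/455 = 1 + 8/91 = 1.09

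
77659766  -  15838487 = 61821279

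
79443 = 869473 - 790030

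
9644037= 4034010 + 5610027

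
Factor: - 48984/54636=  - 26/29 = -2^1*13^1*29^(- 1 ) 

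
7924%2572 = 208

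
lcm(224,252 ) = 2016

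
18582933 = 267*69599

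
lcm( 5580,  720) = 22320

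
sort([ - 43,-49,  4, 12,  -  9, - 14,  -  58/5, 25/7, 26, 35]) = [ - 49,  -  43, - 14, - 58/5, - 9,25/7, 4,12,26,  35]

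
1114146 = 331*3366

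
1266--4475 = 5741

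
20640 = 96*215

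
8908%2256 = 2140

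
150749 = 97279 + 53470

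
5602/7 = 800 + 2/7 = 800.29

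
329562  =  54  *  6103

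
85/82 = 1 + 3/82 =1.04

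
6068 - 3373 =2695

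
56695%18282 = 1849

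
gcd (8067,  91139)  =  1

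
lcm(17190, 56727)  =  567270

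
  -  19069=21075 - 40144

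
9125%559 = 181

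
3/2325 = 1/775 = 0.00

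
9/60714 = 1/6746 = 0.00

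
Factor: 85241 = 13^1 *79^1*83^1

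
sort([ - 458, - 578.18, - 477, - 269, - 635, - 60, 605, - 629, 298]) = [ - 635,- 629,  -  578.18 , - 477 ,-458,  -  269, - 60, 298  ,  605]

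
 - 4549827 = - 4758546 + 208719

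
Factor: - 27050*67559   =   - 2^1*5^2*541^1*67559^1 = - 1827470950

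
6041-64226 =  - 58185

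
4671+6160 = 10831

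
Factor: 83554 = 2^1*41777^1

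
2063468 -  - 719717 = 2783185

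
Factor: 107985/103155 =313/299 = 13^ (-1)*23^( - 1 )*313^1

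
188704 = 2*94352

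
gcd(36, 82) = 2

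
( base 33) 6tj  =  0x1D56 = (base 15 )235A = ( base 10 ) 7510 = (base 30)8aa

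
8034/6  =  1339 = 1339.00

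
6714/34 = 3357/17 = 197.47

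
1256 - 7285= - 6029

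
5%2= 1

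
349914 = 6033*58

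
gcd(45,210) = 15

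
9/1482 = 3/494 = 0.01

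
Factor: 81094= 2^1*13^1 * 3119^1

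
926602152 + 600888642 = 1527490794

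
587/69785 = 587/69785 = 0.01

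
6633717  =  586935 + 6046782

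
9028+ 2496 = 11524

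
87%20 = 7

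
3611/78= 3611/78=46.29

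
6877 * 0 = 0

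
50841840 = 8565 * 5936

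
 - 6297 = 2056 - 8353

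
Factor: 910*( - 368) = -2^5*5^1* 7^1 * 13^1*23^1 = -  334880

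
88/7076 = 22/1769 =0.01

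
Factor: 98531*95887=9447841997 = 11^1*23^1*37^1 * 379^1*2663^1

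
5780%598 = 398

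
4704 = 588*8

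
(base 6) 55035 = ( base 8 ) 16637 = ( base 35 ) 66n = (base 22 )fef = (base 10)7583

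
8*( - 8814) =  - 70512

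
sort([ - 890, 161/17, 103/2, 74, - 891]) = [ - 891, - 890,161/17, 103/2, 74]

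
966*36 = 34776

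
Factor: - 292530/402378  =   - 5^1*7^2*337^ ( - 1 ) = - 245/337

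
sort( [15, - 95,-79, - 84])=[ - 95, - 84, - 79,15 ]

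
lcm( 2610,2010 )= 174870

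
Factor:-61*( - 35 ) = 2135 = 5^1*7^1*61^1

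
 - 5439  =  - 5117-322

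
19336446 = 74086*261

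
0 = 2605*0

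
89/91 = 89/91 =0.98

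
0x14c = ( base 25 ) d7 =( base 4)11030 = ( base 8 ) 514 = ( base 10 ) 332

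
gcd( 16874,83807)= 1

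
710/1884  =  355/942 = 0.38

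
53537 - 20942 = 32595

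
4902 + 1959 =6861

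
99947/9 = 11105 +2/9= 11105.22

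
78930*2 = 157860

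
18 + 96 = 114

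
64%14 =8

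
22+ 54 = 76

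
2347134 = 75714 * 31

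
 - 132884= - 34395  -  98489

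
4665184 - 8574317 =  - 3909133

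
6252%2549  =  1154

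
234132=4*58533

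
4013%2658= 1355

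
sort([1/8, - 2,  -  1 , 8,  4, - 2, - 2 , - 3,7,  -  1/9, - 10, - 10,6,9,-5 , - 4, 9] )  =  [ - 10,  -  10,-5,-4,  -  3, - 2, - 2, - 2, - 1,-1/9,1/8, 4,6 , 7,8,  9,9] 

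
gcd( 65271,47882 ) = 1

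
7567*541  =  4093747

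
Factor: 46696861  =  137^1*281^1*1213^1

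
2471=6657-4186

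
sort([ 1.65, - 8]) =[ - 8,1.65 ]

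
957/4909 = 957/4909 = 0.19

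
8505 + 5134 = 13639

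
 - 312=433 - 745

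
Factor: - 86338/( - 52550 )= 5^( - 2 )*7^2*881^1*1051^( - 1) = 43169/26275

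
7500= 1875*4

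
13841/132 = 104+113/132 =104.86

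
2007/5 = 401+ 2/5 = 401.40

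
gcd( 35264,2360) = 8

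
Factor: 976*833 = 813008 = 2^4*7^2*17^1*61^1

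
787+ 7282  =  8069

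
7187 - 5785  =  1402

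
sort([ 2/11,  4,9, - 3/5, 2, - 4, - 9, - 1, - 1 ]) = [ -9, - 4, - 1, - 1, - 3/5,2/11, 2,4,9 ] 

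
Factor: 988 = 2^2*13^1*19^1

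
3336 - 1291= 2045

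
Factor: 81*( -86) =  - 6966 = - 2^1*3^4*43^1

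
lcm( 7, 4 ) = 28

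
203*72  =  14616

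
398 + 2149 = 2547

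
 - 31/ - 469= 31/469 =0.07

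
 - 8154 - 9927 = - 18081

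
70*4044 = 283080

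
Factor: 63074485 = 5^1*109^1*115733^1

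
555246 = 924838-369592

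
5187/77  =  67 + 4/11 = 67.36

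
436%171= 94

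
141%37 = 30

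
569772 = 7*81396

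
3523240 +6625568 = 10148808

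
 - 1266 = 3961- 5227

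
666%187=105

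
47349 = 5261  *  9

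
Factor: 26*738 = 2^2 * 3^2*13^1*41^1 = 19188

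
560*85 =47600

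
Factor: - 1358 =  - 2^1 * 7^1*97^1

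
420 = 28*15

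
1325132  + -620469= 704663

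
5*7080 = 35400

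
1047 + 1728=2775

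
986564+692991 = 1679555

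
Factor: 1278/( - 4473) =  - 2/7= - 2^1*7^ ( - 1)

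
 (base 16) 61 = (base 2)1100001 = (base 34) 2T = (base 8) 141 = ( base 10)97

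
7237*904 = 6542248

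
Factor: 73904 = 2^4 * 31^1*149^1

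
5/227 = 5/227 = 0.02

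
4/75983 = 4/75983 = 0.00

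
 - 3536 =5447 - 8983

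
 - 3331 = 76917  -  80248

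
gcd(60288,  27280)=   16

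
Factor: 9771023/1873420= 2^( - 2)*5^( - 1)*47^( - 1 )*1993^(  -  1 )*9771023^1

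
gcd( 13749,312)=3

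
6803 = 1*6803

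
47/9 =5 + 2/9  =  5.22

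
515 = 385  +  130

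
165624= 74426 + 91198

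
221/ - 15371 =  - 221/15371 = - 0.01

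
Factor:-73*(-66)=4818 = 2^1*3^1*11^1*73^1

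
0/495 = 0 = 0.00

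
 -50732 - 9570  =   - 60302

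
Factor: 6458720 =2^5*5^1*37^1 * 1091^1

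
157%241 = 157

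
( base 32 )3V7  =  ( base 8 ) 7747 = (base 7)14604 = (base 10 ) 4071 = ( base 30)4FL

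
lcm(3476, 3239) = 142516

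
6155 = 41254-35099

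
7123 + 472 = 7595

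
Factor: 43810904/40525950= 2^2*3^( - 1 )*5^( - 2 )*17^1*73^( - 1 ) * 3701^ ( - 1) * 322139^1 = 21905452/20262975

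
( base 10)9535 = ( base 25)F6A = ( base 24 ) GD7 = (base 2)10010100111111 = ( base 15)2c5a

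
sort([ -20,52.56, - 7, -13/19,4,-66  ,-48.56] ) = [-66,-48.56,-20,  -  7, - 13/19,4,  52.56]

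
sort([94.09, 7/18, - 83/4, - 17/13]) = [ -83/4, - 17/13,7/18, 94.09]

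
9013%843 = 583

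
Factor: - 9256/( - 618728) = 13/869 =11^(-1)*13^1*79^( - 1)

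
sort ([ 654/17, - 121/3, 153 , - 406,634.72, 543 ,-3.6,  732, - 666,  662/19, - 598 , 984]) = [ - 666, - 598 ,-406 , - 121/3,  -  3.6,662/19, 654/17 , 153,543,634.72,  732,984]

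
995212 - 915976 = 79236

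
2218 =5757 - 3539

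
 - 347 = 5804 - 6151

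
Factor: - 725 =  - 5^2*29^1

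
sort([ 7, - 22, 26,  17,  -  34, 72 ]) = [ - 34, - 22, 7,  17, 26, 72]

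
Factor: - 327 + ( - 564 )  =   - 3^4 *11^1  =  -  891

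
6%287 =6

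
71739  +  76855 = 148594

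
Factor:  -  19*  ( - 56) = 1064 = 2^3*7^1*19^1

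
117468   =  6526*18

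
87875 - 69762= 18113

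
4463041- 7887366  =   - 3424325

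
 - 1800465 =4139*(-435)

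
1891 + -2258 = -367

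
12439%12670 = 12439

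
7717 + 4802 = 12519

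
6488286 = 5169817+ 1318469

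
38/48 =19/24 =0.79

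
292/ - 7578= - 146/3789 = -0.04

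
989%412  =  165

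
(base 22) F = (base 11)14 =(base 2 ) 1111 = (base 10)15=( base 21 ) F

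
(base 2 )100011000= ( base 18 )FA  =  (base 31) 91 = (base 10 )280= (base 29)9j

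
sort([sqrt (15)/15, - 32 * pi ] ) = [ - 32 * pi , sqrt( 15 ) /15 ] 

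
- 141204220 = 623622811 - 764827031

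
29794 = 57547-27753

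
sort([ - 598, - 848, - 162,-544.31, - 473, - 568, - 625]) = [-848, - 625, - 598,  -  568, - 544.31, - 473,  -  162 ]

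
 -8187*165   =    -  1350855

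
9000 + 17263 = 26263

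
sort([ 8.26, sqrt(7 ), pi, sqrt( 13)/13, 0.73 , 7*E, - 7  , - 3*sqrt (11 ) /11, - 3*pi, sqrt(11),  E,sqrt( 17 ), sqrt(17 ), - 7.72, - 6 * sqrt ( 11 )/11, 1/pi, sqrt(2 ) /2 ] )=[ - 3*pi, - 7.72, - 7 , - 6*sqrt(11 )/11, - 3*sqrt( 11) /11, sqrt( 13 )/13,  1/pi, sqrt( 2)/2, 0.73, sqrt( 7), E,  pi, sqrt( 11) , sqrt( 17 ),sqrt( 17), 8.26,7*E ] 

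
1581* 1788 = 2826828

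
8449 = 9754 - 1305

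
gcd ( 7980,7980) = 7980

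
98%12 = 2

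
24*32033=768792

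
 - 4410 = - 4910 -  - 500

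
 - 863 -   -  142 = -721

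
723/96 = 7 + 17/32= 7.53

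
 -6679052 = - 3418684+-3260368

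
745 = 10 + 735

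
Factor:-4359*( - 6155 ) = 26829645 = 3^1 * 5^1*1231^1*1453^1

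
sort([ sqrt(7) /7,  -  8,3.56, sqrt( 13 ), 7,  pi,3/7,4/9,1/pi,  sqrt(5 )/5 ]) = [  -  8, 1/pi,  sqrt( 7)/7,3/7 , 4/9,sqrt(5)/5,pi, 3.56,sqrt(13),7 ]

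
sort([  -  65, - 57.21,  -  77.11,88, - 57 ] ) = [ - 77.11, - 65, - 57.21, - 57,88 ] 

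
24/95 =24/95 =0.25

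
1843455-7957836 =  -  6114381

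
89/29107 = 89/29107 = 0.00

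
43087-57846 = - 14759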